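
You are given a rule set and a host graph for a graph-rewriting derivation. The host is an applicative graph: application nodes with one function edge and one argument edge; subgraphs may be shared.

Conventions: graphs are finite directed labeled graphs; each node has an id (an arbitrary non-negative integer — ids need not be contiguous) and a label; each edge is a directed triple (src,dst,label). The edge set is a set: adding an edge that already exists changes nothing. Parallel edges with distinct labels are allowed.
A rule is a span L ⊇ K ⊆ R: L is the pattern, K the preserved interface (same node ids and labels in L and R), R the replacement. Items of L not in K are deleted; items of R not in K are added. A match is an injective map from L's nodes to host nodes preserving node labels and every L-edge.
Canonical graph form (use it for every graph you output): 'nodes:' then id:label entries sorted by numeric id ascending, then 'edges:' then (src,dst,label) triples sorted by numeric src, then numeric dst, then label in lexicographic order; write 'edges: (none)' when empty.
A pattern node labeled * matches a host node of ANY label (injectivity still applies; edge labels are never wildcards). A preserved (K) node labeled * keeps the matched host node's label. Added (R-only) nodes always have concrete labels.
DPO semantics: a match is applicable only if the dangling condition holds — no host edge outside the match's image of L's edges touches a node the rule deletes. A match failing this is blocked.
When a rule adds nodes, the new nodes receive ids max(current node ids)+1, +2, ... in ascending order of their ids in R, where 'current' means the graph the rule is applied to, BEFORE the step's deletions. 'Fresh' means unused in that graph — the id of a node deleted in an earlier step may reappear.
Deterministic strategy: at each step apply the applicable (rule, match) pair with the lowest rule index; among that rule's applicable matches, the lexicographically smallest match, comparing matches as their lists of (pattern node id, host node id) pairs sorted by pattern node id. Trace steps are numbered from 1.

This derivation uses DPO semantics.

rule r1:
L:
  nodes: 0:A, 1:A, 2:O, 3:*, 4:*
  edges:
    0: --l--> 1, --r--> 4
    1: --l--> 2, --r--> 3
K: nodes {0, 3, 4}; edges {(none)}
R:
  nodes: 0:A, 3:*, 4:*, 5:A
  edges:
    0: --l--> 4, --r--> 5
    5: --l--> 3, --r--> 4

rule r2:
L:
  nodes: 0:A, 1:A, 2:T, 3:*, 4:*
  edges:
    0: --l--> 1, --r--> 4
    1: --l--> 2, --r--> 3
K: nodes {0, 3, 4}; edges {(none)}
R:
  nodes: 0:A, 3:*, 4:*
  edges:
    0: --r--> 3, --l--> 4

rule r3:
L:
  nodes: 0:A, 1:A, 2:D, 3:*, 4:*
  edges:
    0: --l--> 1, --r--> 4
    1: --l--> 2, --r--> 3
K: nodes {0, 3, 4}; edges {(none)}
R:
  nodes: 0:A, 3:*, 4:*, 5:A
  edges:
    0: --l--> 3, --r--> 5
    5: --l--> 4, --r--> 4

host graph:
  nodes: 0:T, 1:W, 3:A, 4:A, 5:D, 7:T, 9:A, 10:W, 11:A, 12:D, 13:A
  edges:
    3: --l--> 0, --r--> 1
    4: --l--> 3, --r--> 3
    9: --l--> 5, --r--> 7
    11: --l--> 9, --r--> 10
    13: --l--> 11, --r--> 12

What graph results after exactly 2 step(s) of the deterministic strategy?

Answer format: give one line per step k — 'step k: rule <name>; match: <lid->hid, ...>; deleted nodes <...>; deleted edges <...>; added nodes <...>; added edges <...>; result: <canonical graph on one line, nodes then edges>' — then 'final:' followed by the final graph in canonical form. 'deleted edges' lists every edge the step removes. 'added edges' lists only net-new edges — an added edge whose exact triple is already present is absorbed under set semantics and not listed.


step 1: rule r3; match: 0->11, 1->9, 2->5, 3->7, 4->10; deleted nodes 5, 9; deleted edges (9,5,l); (9,7,r); (11,9,l); (11,10,r); added nodes 14; added edges (11,7,l); (11,14,r); (14,10,l); (14,10,r); result: nodes: 0:T, 1:W, 3:A, 4:A, 7:T, 10:W, 11:A, 12:D, 13:A, 14:A edges: (3,0,l); (3,1,r); (4,3,l); (4,3,r); (11,7,l); (11,14,r); (13,11,l); (13,12,r); (14,10,l); (14,10,r)
step 2: rule r2; match: 0->13, 1->11, 2->7, 3->14, 4->12; deleted nodes 7, 11; deleted edges (11,7,l); (11,14,r); (13,11,l); (13,12,r); added nodes (none); added edges (13,12,l); (13,14,r); result: nodes: 0:T, 1:W, 3:A, 4:A, 10:W, 12:D, 13:A, 14:A edges: (3,0,l); (3,1,r); (4,3,l); (4,3,r); (13,12,l); (13,14,r); (14,10,l); (14,10,r)
final:
nodes: 0:T, 1:W, 3:A, 4:A, 10:W, 12:D, 13:A, 14:A
edges: (3,0,l); (3,1,r); (4,3,l); (4,3,r); (13,12,l); (13,14,r); (14,10,l); (14,10,r)


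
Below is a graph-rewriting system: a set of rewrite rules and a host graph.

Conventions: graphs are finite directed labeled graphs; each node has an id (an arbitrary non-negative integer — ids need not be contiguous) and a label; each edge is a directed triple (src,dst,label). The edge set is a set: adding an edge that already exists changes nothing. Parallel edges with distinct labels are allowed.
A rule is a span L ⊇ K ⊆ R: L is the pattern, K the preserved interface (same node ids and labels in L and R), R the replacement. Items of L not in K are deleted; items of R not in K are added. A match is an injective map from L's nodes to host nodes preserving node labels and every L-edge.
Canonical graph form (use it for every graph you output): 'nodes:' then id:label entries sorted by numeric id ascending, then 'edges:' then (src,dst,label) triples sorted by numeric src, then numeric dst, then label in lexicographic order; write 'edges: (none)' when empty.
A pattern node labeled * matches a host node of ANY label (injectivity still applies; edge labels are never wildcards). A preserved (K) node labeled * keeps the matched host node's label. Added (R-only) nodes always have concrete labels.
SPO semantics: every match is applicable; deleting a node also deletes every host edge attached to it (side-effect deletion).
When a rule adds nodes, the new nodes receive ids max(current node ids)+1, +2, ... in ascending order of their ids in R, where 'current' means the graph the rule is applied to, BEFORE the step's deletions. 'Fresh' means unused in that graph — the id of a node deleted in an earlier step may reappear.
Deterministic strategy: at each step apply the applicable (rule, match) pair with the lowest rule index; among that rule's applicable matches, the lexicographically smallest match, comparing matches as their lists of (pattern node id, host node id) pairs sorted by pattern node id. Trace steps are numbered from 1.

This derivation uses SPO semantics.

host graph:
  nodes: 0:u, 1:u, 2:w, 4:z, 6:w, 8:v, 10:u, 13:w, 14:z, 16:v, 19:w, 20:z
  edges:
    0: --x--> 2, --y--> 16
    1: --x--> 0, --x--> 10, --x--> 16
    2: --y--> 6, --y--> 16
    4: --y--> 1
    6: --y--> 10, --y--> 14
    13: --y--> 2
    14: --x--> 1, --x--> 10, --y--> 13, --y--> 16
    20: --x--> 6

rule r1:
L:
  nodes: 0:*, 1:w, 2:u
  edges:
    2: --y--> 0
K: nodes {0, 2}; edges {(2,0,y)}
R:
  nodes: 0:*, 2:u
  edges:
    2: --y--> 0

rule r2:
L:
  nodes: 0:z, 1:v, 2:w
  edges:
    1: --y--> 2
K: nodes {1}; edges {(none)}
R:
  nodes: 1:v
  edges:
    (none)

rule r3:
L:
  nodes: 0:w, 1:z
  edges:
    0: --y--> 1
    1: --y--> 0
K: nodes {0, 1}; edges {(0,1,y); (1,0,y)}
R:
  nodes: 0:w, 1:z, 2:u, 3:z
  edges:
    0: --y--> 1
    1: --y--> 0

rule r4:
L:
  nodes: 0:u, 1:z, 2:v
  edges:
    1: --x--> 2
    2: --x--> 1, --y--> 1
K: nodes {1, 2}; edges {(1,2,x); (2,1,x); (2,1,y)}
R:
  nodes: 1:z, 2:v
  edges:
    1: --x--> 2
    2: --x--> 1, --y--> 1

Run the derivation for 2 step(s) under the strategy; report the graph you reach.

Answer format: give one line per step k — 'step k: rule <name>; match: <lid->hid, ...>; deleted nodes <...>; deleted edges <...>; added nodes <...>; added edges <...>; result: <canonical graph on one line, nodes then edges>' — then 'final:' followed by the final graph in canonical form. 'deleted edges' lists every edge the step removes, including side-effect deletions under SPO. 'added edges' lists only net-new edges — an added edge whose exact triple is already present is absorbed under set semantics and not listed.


step 1: rule r1; match: 0->16, 1->2, 2->0; deleted nodes 2; deleted edges (0,2,x); (2,6,y); (2,16,y); (13,2,y); added nodes (none); added edges (none); result: nodes: 0:u, 1:u, 4:z, 6:w, 8:v, 10:u, 13:w, 14:z, 16:v, 19:w, 20:z edges: (0,16,y); (1,0,x); (1,10,x); (1,16,x); (4,1,y); (6,10,y); (6,14,y); (14,1,x); (14,10,x); (14,13,y); (14,16,y); (20,6,x)
step 2: rule r1; match: 0->16, 1->6, 2->0; deleted nodes 6; deleted edges (6,10,y); (6,14,y); (20,6,x); added nodes (none); added edges (none); result: nodes: 0:u, 1:u, 4:z, 8:v, 10:u, 13:w, 14:z, 16:v, 19:w, 20:z edges: (0,16,y); (1,0,x); (1,10,x); (1,16,x); (4,1,y); (14,1,x); (14,10,x); (14,13,y); (14,16,y)
final:
nodes: 0:u, 1:u, 4:z, 8:v, 10:u, 13:w, 14:z, 16:v, 19:w, 20:z
edges: (0,16,y); (1,0,x); (1,10,x); (1,16,x); (4,1,y); (14,1,x); (14,10,x); (14,13,y); (14,16,y)


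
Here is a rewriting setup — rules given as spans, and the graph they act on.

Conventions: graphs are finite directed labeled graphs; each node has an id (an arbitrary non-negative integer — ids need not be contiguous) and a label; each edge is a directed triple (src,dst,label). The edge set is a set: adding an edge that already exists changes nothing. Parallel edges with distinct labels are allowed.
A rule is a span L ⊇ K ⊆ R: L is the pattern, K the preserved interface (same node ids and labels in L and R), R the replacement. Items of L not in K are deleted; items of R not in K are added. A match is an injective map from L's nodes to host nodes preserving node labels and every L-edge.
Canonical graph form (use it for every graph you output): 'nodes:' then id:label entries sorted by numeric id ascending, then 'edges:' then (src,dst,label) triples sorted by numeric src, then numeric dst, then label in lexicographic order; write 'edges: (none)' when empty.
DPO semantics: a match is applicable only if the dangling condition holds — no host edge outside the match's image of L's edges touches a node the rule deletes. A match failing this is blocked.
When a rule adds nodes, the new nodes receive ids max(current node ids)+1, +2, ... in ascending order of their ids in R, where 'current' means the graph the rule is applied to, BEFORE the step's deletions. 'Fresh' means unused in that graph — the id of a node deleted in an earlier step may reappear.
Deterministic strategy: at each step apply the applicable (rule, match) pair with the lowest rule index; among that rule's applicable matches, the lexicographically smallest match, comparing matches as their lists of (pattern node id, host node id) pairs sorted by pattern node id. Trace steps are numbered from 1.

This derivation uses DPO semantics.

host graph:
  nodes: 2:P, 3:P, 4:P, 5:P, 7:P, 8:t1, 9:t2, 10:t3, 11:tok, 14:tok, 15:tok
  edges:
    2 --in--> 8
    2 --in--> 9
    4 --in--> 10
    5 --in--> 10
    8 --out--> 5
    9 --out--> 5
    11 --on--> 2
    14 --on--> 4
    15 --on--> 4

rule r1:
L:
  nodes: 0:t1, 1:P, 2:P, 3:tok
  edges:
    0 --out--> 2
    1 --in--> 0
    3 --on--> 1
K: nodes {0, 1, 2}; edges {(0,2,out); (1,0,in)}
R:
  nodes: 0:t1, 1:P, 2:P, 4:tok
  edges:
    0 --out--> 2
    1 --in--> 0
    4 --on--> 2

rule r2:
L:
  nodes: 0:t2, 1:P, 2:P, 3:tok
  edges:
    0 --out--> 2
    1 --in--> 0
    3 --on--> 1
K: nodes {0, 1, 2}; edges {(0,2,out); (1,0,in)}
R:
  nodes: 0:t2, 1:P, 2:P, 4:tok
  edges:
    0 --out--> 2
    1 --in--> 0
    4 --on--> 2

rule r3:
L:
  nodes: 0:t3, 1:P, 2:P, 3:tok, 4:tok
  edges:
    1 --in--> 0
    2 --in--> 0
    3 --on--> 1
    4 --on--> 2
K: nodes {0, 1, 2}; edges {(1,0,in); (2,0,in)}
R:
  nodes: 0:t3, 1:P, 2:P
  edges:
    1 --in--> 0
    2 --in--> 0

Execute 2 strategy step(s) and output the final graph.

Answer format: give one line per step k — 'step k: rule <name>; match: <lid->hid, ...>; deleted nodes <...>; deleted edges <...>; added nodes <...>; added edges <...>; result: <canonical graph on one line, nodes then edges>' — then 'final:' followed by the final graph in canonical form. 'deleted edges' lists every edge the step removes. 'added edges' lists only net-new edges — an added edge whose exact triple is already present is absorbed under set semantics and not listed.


step 1: rule r1; match: 0->8, 1->2, 2->5, 3->11; deleted nodes 11; deleted edges (11,2,on); added nodes 16; added edges (16,5,on); result: nodes: 2:P, 3:P, 4:P, 5:P, 7:P, 8:t1, 9:t2, 10:t3, 14:tok, 15:tok, 16:tok edges: (2,8,in); (2,9,in); (4,10,in); (5,10,in); (8,5,out); (9,5,out); (14,4,on); (15,4,on); (16,5,on)
step 2: rule r3; match: 0->10, 1->4, 2->5, 3->14, 4->16; deleted nodes 14, 16; deleted edges (14,4,on); (16,5,on); added nodes (none); added edges (none); result: nodes: 2:P, 3:P, 4:P, 5:P, 7:P, 8:t1, 9:t2, 10:t3, 15:tok edges: (2,8,in); (2,9,in); (4,10,in); (5,10,in); (8,5,out); (9,5,out); (15,4,on)
final:
nodes: 2:P, 3:P, 4:P, 5:P, 7:P, 8:t1, 9:t2, 10:t3, 15:tok
edges: (2,8,in); (2,9,in); (4,10,in); (5,10,in); (8,5,out); (9,5,out); (15,4,on)


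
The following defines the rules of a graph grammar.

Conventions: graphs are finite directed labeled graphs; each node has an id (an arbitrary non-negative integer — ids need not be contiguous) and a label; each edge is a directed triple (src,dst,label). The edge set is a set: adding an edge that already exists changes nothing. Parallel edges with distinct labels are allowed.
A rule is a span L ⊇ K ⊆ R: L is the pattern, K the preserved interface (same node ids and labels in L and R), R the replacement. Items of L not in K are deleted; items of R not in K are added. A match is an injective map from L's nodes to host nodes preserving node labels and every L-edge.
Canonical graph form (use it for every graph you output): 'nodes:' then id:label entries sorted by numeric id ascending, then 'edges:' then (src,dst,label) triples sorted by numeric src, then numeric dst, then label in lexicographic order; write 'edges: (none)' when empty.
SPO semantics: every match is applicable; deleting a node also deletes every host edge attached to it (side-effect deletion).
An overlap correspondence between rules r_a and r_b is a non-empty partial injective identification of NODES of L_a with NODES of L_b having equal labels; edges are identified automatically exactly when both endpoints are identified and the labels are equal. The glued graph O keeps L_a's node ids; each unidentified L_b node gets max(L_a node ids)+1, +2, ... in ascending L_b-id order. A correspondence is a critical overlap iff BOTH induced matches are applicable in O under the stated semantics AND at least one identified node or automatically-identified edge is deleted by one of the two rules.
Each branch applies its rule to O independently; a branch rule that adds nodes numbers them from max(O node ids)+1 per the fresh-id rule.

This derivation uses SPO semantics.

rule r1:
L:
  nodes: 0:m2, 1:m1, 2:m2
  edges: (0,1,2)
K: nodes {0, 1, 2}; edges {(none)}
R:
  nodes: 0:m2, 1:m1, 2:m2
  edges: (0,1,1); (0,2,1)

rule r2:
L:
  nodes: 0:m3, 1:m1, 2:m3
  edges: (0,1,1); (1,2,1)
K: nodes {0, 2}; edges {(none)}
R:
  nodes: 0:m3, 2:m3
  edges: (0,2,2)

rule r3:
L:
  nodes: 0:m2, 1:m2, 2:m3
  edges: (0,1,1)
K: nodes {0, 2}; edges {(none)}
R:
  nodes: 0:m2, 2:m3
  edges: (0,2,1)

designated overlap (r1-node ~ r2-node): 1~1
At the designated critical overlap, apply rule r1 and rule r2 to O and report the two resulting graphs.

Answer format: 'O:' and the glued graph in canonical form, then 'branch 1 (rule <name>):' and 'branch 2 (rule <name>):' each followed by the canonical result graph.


O:
nodes: 0:m2, 1:m1, 2:m2, 3:m3, 4:m3
edges: (0,1,2); (1,4,1); (3,1,1)
branch 1 (rule r1):
nodes: 0:m2, 1:m1, 2:m2, 3:m3, 4:m3
edges: (0,1,1); (0,2,1); (1,4,1); (3,1,1)
branch 2 (rule r2):
nodes: 0:m2, 2:m2, 3:m3, 4:m3
edges: (3,4,2)


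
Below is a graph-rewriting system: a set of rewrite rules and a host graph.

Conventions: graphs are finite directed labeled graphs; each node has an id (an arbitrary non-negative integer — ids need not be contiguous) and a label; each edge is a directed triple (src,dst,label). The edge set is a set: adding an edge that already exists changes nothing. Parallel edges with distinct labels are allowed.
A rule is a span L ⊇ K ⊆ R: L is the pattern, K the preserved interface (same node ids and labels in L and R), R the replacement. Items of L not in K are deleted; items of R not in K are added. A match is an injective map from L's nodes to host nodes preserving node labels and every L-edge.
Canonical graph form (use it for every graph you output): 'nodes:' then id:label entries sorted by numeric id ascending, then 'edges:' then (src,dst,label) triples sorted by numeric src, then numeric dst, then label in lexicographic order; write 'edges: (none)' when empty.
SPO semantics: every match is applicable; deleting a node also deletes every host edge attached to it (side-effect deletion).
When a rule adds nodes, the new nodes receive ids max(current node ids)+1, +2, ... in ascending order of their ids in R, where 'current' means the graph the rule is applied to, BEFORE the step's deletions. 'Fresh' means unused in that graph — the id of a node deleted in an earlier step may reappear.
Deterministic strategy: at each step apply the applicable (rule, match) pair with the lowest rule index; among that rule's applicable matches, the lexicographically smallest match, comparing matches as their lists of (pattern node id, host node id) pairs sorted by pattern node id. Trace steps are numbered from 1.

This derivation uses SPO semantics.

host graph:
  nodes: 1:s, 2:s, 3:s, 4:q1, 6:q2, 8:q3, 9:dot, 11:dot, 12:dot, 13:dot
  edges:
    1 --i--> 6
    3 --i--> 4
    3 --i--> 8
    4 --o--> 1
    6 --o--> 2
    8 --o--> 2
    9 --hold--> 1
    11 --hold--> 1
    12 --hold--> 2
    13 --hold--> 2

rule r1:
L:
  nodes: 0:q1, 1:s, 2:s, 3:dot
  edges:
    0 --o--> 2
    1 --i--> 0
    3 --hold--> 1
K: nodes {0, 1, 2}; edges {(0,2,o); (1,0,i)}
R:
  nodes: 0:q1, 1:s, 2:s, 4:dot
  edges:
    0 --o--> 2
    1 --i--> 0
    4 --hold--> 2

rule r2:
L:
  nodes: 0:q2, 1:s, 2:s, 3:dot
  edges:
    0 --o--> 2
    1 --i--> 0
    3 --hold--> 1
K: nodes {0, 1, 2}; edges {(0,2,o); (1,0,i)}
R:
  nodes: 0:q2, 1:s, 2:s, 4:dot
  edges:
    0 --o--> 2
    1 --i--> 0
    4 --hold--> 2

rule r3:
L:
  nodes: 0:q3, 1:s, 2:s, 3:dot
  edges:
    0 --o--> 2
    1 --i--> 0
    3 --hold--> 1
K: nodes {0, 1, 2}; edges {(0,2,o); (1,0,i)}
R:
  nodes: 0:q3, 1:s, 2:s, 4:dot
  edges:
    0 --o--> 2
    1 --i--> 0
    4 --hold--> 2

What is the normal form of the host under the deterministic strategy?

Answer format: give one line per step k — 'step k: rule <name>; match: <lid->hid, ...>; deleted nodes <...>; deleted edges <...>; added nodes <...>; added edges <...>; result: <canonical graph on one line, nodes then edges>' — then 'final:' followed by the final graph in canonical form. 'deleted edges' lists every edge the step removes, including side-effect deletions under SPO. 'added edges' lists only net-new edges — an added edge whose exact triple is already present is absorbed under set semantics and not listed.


step 1: rule r2; match: 0->6, 1->1, 2->2, 3->9; deleted nodes 9; deleted edges (9,1,hold); added nodes 14; added edges (14,2,hold); result: nodes: 1:s, 2:s, 3:s, 4:q1, 6:q2, 8:q3, 11:dot, 12:dot, 13:dot, 14:dot edges: (1,6,i); (3,4,i); (3,8,i); (4,1,o); (6,2,o); (8,2,o); (11,1,hold); (12,2,hold); (13,2,hold); (14,2,hold)
step 2: rule r2; match: 0->6, 1->1, 2->2, 3->11; deleted nodes 11; deleted edges (11,1,hold); added nodes 15; added edges (15,2,hold); result: nodes: 1:s, 2:s, 3:s, 4:q1, 6:q2, 8:q3, 12:dot, 13:dot, 14:dot, 15:dot edges: (1,6,i); (3,4,i); (3,8,i); (4,1,o); (6,2,o); (8,2,o); (12,2,hold); (13,2,hold); (14,2,hold); (15,2,hold)
final:
nodes: 1:s, 2:s, 3:s, 4:q1, 6:q2, 8:q3, 12:dot, 13:dot, 14:dot, 15:dot
edges: (1,6,i); (3,4,i); (3,8,i); (4,1,o); (6,2,o); (8,2,o); (12,2,hold); (13,2,hold); (14,2,hold); (15,2,hold)


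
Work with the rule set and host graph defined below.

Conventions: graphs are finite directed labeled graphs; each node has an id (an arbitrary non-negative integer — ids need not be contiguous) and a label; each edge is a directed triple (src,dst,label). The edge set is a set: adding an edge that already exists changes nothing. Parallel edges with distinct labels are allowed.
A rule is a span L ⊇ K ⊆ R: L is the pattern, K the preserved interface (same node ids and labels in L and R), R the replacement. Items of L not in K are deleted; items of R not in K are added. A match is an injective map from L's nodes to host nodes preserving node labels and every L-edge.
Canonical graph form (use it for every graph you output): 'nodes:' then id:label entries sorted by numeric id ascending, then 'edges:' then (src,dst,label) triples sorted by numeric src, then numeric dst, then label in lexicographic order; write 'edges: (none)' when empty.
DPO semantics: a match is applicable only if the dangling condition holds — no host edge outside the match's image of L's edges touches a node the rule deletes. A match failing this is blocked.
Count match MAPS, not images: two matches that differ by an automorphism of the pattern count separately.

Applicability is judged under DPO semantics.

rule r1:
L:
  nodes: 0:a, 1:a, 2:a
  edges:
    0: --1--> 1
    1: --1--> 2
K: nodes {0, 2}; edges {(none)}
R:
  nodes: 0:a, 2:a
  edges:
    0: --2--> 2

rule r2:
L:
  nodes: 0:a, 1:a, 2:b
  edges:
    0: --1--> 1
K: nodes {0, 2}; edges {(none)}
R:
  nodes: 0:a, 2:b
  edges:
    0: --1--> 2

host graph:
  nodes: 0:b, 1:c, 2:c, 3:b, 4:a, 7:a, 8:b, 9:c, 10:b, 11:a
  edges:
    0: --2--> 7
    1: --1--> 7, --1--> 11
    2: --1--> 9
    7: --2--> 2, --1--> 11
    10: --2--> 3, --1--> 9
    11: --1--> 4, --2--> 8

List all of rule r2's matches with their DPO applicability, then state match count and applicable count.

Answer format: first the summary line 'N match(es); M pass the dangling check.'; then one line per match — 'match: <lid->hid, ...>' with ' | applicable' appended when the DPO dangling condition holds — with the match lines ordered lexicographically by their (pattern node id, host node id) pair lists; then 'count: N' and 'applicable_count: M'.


8 match(es); 4 pass the dangling check.
match: 0->7, 1->11, 2->0
match: 0->7, 1->11, 2->3
match: 0->7, 1->11, 2->8
match: 0->7, 1->11, 2->10
match: 0->11, 1->4, 2->0 | applicable
match: 0->11, 1->4, 2->3 | applicable
match: 0->11, 1->4, 2->8 | applicable
match: 0->11, 1->4, 2->10 | applicable
count: 8
applicable_count: 4


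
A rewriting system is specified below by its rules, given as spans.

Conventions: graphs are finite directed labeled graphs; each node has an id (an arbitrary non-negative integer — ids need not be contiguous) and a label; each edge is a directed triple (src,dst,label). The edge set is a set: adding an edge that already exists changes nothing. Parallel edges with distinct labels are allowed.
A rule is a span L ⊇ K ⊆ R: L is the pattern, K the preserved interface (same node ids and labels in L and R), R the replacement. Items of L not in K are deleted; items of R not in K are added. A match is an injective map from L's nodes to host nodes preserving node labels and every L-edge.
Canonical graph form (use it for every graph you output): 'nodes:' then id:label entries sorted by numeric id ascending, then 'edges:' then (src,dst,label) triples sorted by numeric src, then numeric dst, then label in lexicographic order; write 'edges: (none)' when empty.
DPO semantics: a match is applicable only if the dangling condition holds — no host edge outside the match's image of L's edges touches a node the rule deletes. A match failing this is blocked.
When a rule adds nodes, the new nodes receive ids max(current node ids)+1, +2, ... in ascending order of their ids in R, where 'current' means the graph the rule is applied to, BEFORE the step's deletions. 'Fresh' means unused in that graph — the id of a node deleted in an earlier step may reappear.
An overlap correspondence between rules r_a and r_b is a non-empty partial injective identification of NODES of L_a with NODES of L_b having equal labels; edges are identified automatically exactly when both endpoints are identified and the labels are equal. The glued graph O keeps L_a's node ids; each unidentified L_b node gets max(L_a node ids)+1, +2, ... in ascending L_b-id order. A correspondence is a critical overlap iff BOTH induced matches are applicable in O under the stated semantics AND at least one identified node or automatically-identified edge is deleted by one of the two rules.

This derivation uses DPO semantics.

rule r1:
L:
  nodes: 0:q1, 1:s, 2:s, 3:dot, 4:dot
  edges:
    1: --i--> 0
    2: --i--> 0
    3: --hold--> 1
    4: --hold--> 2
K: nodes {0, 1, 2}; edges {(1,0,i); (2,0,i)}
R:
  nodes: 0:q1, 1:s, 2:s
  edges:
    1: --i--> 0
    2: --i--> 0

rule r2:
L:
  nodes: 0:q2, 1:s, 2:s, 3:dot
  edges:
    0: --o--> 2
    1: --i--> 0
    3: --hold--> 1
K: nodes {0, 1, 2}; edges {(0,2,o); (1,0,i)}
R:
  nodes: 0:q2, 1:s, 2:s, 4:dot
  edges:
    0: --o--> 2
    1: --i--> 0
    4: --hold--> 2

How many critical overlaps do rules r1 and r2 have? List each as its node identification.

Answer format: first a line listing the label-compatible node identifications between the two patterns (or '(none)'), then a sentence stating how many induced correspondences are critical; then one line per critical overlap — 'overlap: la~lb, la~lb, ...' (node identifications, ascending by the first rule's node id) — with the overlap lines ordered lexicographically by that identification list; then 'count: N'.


label-compatible node identifications between L(r1) and L(r2): 1~1, 1~2, 2~1, 2~2, 3~3, 4~3
4 of the induced correspondences are critical overlaps of r1 and r2.
overlap: 1~1, 2~2, 3~3
overlap: 1~1, 3~3
overlap: 1~2, 2~1, 4~3
overlap: 2~1, 4~3
count: 4


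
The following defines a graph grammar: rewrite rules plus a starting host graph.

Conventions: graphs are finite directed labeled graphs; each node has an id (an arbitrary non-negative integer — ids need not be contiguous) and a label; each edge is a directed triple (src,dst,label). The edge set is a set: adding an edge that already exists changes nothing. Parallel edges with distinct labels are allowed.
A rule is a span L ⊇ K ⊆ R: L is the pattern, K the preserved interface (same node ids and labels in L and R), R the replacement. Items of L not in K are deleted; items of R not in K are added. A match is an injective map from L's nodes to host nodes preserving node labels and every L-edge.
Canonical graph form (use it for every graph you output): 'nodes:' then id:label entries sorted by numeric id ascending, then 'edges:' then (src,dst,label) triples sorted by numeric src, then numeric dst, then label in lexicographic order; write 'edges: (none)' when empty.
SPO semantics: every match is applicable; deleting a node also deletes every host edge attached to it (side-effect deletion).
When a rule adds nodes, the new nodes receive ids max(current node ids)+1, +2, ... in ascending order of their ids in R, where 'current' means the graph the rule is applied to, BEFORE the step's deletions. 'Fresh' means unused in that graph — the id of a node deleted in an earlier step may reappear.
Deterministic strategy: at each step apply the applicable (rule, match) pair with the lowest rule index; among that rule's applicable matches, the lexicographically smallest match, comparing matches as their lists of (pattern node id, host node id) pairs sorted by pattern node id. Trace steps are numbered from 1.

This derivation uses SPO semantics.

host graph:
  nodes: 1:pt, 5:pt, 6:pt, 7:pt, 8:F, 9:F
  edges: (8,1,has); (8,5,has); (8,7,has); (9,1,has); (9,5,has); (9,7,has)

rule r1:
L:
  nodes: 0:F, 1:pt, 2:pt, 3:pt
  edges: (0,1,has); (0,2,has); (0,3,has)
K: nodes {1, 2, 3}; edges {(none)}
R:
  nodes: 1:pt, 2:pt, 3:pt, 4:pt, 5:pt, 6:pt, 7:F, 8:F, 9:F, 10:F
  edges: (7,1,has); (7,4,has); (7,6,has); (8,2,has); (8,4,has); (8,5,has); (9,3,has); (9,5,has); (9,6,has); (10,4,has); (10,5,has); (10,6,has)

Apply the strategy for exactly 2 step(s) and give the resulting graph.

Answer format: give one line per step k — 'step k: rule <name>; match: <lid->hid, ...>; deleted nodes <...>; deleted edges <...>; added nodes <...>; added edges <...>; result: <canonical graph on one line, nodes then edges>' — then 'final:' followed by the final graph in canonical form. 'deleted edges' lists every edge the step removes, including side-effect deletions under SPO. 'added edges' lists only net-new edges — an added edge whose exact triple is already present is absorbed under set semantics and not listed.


step 1: rule r1; match: 0->8, 1->1, 2->5, 3->7; deleted nodes 8; deleted edges (8,1,has); (8,5,has); (8,7,has); added nodes 10, 11, 12, 13, 14, 15, 16; added edges (13,1,has); (13,10,has); (13,12,has); (14,5,has); (14,10,has); (14,11,has); (15,7,has); (15,11,has); (15,12,has); (16,10,has); (16,11,has); (16,12,has); result: nodes: 1:pt, 5:pt, 6:pt, 7:pt, 9:F, 10:pt, 11:pt, 12:pt, 13:F, 14:F, 15:F, 16:F edges: (9,1,has); (9,5,has); (9,7,has); (13,1,has); (13,10,has); (13,12,has); (14,5,has); (14,10,has); (14,11,has); (15,7,has); (15,11,has); (15,12,has); (16,10,has); (16,11,has); (16,12,has)
step 2: rule r1; match: 0->9, 1->1, 2->5, 3->7; deleted nodes 9; deleted edges (9,1,has); (9,5,has); (9,7,has); added nodes 17, 18, 19, 20, 21, 22, 23; added edges (20,1,has); (20,17,has); (20,19,has); (21,5,has); (21,17,has); (21,18,has); (22,7,has); (22,18,has); (22,19,has); (23,17,has); (23,18,has); (23,19,has); result: nodes: 1:pt, 5:pt, 6:pt, 7:pt, 10:pt, 11:pt, 12:pt, 13:F, 14:F, 15:F, 16:F, 17:pt, 18:pt, 19:pt, 20:F, 21:F, 22:F, 23:F edges: (13,1,has); (13,10,has); (13,12,has); (14,5,has); (14,10,has); (14,11,has); (15,7,has); (15,11,has); (15,12,has); (16,10,has); (16,11,has); (16,12,has); (20,1,has); (20,17,has); (20,19,has); (21,5,has); (21,17,has); (21,18,has); (22,7,has); (22,18,has); (22,19,has); (23,17,has); (23,18,has); (23,19,has)
final:
nodes: 1:pt, 5:pt, 6:pt, 7:pt, 10:pt, 11:pt, 12:pt, 13:F, 14:F, 15:F, 16:F, 17:pt, 18:pt, 19:pt, 20:F, 21:F, 22:F, 23:F
edges: (13,1,has); (13,10,has); (13,12,has); (14,5,has); (14,10,has); (14,11,has); (15,7,has); (15,11,has); (15,12,has); (16,10,has); (16,11,has); (16,12,has); (20,1,has); (20,17,has); (20,19,has); (21,5,has); (21,17,has); (21,18,has); (22,7,has); (22,18,has); (22,19,has); (23,17,has); (23,18,has); (23,19,has)


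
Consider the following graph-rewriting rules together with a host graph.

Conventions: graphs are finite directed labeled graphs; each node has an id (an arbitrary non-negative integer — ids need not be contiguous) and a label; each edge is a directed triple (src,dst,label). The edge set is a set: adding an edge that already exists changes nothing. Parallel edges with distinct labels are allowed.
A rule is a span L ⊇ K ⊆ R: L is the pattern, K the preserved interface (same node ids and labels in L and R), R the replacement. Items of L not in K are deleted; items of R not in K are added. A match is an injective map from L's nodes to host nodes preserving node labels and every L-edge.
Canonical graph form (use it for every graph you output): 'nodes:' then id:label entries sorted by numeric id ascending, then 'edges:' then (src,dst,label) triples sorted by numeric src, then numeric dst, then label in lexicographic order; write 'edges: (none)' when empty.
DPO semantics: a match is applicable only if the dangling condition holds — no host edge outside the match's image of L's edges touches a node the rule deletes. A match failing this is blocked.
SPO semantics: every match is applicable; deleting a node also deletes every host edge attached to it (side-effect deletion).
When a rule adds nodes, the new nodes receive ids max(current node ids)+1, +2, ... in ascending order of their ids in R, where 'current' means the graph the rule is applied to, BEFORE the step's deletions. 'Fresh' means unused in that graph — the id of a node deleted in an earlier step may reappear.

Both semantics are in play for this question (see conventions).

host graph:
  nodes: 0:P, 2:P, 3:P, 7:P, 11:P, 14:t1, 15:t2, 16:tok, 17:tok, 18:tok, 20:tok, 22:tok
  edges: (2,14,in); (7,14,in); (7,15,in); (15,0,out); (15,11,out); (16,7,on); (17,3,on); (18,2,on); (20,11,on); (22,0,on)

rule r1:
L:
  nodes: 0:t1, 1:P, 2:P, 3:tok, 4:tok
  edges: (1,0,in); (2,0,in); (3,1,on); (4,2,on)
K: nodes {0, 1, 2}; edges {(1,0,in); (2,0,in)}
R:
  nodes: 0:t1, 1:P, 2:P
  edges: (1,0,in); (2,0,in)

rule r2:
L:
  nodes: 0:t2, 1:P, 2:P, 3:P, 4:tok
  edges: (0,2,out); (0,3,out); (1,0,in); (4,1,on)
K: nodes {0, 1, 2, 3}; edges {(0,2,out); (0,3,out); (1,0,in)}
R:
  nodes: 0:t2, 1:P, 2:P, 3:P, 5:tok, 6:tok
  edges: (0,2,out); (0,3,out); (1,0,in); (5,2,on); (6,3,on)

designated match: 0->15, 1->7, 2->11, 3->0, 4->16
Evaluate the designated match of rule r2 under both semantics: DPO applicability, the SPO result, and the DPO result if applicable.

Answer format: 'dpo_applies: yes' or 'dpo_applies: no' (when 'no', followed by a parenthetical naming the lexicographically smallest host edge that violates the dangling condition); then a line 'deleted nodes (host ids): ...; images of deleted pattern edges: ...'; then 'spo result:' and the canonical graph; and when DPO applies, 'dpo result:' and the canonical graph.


dpo_applies: yes
deleted nodes (host ids): 16; images of deleted pattern edges: (16,7,on)
spo result:
nodes: 0:P, 2:P, 3:P, 7:P, 11:P, 14:t1, 15:t2, 17:tok, 18:tok, 20:tok, 22:tok, 23:tok, 24:tok
edges: (2,14,in); (7,14,in); (7,15,in); (15,0,out); (15,11,out); (17,3,on); (18,2,on); (20,11,on); (22,0,on); (23,11,on); (24,0,on)
dpo result:
nodes: 0:P, 2:P, 3:P, 7:P, 11:P, 14:t1, 15:t2, 17:tok, 18:tok, 20:tok, 22:tok, 23:tok, 24:tok
edges: (2,14,in); (7,14,in); (7,15,in); (15,0,out); (15,11,out); (17,3,on); (18,2,on); (20,11,on); (22,0,on); (23,11,on); (24,0,on)


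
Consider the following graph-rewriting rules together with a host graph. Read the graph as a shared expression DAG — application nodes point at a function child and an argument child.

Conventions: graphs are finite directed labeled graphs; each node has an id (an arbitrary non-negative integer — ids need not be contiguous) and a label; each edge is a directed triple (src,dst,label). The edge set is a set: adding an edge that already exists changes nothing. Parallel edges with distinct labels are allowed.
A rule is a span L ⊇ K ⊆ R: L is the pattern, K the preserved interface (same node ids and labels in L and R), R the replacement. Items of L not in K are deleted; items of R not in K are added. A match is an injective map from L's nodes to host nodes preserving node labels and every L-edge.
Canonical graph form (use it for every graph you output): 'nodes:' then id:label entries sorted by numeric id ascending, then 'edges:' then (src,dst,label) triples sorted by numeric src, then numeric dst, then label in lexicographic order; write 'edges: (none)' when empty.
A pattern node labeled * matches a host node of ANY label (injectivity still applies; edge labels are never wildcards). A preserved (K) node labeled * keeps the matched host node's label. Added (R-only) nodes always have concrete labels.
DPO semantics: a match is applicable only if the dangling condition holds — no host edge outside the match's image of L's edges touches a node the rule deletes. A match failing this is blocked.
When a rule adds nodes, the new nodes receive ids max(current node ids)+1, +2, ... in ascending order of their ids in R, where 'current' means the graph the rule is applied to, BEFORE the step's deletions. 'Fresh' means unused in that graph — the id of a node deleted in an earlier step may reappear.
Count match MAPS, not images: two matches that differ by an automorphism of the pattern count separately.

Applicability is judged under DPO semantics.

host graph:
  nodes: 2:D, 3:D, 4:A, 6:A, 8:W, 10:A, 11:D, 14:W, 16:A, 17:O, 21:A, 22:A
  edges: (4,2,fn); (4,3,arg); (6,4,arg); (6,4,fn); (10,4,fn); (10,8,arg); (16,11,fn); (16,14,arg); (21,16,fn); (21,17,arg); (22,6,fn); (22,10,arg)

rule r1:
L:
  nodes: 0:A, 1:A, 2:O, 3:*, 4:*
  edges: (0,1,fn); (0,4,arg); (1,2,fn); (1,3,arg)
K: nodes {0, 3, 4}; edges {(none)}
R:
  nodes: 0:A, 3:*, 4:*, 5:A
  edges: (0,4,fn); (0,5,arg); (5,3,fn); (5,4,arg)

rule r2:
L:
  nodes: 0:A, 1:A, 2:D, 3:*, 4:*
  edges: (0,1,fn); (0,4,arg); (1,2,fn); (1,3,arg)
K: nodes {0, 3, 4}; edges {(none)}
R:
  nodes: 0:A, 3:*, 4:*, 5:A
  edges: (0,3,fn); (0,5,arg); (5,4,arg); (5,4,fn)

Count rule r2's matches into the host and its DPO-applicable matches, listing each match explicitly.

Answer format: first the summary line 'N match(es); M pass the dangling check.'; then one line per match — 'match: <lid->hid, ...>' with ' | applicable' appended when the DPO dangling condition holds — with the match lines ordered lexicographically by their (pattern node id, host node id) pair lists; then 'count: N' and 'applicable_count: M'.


2 match(es); 1 pass the dangling check.
match: 0->10, 1->4, 2->2, 3->3, 4->8
match: 0->21, 1->16, 2->11, 3->14, 4->17 | applicable
count: 2
applicable_count: 1


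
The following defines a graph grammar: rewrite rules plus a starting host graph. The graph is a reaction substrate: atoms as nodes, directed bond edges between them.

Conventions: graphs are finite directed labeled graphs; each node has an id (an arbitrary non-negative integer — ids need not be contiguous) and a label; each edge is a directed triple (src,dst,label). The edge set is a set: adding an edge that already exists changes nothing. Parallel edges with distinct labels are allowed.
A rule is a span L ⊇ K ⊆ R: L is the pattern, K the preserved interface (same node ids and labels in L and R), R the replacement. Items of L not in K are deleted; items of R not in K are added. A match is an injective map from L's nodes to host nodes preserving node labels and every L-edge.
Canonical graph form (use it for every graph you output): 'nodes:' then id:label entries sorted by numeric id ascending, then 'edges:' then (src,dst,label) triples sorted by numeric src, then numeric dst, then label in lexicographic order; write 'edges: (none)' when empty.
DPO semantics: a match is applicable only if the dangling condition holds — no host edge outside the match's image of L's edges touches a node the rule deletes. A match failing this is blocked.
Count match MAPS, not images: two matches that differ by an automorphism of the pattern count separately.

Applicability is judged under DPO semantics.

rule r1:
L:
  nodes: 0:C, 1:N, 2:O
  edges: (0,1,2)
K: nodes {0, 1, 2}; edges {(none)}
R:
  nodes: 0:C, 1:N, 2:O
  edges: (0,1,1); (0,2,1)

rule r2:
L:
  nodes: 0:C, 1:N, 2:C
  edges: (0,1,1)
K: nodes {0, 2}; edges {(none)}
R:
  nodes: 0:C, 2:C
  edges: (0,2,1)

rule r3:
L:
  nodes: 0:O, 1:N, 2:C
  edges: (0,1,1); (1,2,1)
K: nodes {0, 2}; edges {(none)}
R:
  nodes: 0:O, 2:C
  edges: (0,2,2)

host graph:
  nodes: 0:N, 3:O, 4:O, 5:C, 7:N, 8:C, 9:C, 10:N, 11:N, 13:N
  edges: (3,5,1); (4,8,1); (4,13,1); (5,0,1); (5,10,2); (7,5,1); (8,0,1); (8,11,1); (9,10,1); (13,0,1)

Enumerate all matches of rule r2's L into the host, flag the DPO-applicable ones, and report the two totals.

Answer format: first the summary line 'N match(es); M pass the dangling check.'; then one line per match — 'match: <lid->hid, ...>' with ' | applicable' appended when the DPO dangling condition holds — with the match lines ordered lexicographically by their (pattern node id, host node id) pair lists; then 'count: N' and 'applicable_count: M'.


8 match(es); 2 pass the dangling check.
match: 0->5, 1->0, 2->8
match: 0->5, 1->0, 2->9
match: 0->8, 1->0, 2->5
match: 0->8, 1->0, 2->9
match: 0->8, 1->11, 2->5 | applicable
match: 0->8, 1->11, 2->9 | applicable
match: 0->9, 1->10, 2->5
match: 0->9, 1->10, 2->8
count: 8
applicable_count: 2


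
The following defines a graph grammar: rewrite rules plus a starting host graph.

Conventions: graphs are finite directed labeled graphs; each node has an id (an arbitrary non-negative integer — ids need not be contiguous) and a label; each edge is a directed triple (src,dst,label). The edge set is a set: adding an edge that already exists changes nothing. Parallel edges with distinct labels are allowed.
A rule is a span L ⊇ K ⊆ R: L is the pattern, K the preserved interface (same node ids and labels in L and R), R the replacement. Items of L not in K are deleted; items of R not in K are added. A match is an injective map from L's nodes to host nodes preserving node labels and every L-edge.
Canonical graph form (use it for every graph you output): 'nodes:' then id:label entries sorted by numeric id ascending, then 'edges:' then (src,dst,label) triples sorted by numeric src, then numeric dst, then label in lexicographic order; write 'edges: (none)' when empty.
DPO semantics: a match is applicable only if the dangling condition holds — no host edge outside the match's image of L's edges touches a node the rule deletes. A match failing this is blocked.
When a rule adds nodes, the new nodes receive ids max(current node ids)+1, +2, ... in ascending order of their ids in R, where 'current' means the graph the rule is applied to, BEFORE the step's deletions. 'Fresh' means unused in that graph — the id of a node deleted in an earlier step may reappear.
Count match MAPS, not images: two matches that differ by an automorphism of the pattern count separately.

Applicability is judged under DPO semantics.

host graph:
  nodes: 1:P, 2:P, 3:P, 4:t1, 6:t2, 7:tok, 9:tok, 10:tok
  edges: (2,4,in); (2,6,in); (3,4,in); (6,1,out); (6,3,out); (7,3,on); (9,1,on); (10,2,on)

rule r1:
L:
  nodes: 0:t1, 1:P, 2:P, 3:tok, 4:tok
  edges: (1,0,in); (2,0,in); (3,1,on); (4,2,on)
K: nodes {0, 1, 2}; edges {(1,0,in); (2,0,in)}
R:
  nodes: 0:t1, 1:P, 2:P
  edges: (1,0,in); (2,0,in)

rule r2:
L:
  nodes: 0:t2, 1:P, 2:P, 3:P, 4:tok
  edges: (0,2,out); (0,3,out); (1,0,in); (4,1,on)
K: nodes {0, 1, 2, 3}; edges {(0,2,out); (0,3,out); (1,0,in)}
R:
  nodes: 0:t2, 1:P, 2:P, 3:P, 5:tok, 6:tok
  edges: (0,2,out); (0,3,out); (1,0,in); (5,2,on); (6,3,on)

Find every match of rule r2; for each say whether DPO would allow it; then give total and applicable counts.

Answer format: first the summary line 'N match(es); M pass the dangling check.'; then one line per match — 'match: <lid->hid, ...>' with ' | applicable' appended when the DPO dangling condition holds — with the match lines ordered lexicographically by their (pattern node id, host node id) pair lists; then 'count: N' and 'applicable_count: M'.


2 match(es); 2 pass the dangling check.
match: 0->6, 1->2, 2->1, 3->3, 4->10 | applicable
match: 0->6, 1->2, 2->3, 3->1, 4->10 | applicable
count: 2
applicable_count: 2
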